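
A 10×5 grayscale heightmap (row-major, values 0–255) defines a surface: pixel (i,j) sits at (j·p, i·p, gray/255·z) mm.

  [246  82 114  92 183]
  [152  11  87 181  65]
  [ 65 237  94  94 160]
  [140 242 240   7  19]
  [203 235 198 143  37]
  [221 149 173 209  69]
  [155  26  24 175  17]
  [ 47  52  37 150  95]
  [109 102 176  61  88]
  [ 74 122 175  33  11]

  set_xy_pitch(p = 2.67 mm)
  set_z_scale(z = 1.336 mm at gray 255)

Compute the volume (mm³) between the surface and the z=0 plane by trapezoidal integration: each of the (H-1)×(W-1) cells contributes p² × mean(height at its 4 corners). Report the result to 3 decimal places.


height_mm = gray/255 × 1.336; cell vol = 2.67² × mean(4 corners)
unit = 2.67² × 1.336 / (4×255) = 0.00933746 mm³ per gray-sum
row 0: Σ corner-gray over 4 cells = 1780  → 16.6207
row 1: Σ corner-gray over 4 cells = 1850  → 17.2743
row 2: Σ corner-gray over 4 cells = 2212  → 20.6545
row 3: Σ corner-gray over 4 cells = 2529  → 23.6144
row 4: Σ corner-gray over 4 cells = 2744  → 25.6220
row 5: Σ corner-gray over 4 cells = 1974  → 18.4321
row 6: Σ corner-gray over 4 cells = 1242  → 11.5971
row 7: Σ corner-gray over 4 cells = 1495  → 13.9595
row 8: Σ corner-gray over 4 cells = 1620  → 15.1267
Σ rows: total corner-gray = 17446  → 162.9013 mm³

162.901


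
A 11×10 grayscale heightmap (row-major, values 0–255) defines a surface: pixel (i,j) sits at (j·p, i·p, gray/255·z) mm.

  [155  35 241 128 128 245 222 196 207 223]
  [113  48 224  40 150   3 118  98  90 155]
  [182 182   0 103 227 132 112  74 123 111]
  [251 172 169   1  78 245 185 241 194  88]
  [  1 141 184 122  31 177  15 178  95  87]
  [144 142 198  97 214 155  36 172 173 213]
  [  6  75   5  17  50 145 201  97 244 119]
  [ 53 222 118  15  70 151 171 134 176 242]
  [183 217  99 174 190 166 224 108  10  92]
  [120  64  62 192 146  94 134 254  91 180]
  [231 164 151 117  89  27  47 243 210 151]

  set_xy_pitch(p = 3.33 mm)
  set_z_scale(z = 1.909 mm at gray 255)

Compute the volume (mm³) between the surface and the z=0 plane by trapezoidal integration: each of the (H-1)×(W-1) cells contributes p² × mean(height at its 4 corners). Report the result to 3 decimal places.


982.892

height_mm = gray/255 × 1.909; cell vol = 3.33² × mean(4 corners)
unit = 3.33² × 1.909 / (4×255) = 0.0207536 mm³ per gray-sum
row 0: Σ corner-gray over 9 cells = 4992  → 103.6022
row 1: Σ corner-gray over 9 cells = 4009  → 83.2013
row 2: Σ corner-gray over 9 cells = 5108  → 106.0096
row 3: Σ corner-gray over 9 cells = 4883  → 101.3400
row 4: Σ corner-gray over 9 cells = 4705  → 97.6459
row 5: Σ corner-gray over 9 cells = 4524  → 93.8895
row 6: Σ corner-gray over 9 cells = 4202  → 87.2068
row 7: Σ corner-gray over 9 cells = 5060  → 105.0134
row 8: Σ corner-gray over 9 cells = 5025  → 104.2870
row 9: Σ corner-gray over 9 cells = 4852  → 100.6966
Σ rows: total corner-gray = 47360  → 982.8923 mm³


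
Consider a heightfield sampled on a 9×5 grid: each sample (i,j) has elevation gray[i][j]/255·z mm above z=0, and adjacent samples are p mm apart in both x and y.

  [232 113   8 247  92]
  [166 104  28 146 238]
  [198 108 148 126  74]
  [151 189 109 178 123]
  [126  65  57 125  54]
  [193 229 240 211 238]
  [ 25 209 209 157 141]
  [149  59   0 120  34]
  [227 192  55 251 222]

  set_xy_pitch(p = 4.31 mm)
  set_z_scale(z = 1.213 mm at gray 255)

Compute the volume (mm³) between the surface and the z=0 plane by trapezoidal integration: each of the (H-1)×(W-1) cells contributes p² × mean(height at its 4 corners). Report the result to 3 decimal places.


388.647

height_mm = gray/255 × 1.213; cell vol = 4.31² × mean(4 corners)
unit = 4.31² × 1.213 / (4×255) = 0.022091 mm³ per gray-sum
row 0: Σ corner-gray over 4 cells = 2020  → 44.6238
row 1: Σ corner-gray over 4 cells = 1996  → 44.0936
row 2: Σ corner-gray over 4 cells = 2262  → 49.9698
row 3: Σ corner-gray over 4 cells = 1900  → 41.9729
row 4: Σ corner-gray over 4 cells = 2465  → 54.4543
row 5: Σ corner-gray over 4 cells = 3107  → 68.6367
row 6: Σ corner-gray over 4 cells = 1857  → 41.0230
row 7: Σ corner-gray over 4 cells = 1986  → 43.8727
Σ rows: total corner-gray = 17593  → 388.6468 mm³


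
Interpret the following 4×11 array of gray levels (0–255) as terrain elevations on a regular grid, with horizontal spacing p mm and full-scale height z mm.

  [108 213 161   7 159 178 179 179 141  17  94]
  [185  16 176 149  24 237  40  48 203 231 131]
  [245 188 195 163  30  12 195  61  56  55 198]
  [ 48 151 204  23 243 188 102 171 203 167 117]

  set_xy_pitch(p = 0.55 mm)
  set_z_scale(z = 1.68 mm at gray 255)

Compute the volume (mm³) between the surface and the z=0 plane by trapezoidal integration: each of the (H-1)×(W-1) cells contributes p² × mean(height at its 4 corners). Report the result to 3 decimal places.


7.759

height_mm = gray/255 × 1.68; cell vol = 0.55² × mean(4 corners)
unit = 0.55² × 1.68 / (4×255) = 0.000498235 mm³ per gray-sum
row 0: Σ corner-gray over 10 cells = 5234  → 2.6078
row 1: Σ corner-gray over 10 cells = 4917  → 2.4498
row 2: Σ corner-gray over 10 cells = 5422  → 2.7014
Σ rows: total corner-gray = 15573  → 7.7590 mm³


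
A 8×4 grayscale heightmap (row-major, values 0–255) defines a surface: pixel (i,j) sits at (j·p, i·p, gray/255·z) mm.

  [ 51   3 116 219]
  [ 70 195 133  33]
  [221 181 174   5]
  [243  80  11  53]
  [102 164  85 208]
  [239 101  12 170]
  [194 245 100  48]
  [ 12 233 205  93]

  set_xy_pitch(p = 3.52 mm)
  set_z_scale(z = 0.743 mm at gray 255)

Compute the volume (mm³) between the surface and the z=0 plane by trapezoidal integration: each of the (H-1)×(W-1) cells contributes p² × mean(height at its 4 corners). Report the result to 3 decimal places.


95.536

height_mm = gray/255 × 0.743; cell vol = 3.52² × mean(4 corners)
unit = 3.52² × 0.743 / (4×255) = 0.00902556 mm³ per gray-sum
row 0: Σ corner-gray over 3 cells = 1267  → 11.4354
row 1: Σ corner-gray over 3 cells = 1695  → 15.2983
row 2: Σ corner-gray over 3 cells = 1414  → 12.7621
row 3: Σ corner-gray over 3 cells = 1286  → 11.6069
row 4: Σ corner-gray over 3 cells = 1443  → 13.0239
row 5: Σ corner-gray over 3 cells = 1567  → 14.1430
row 6: Σ corner-gray over 3 cells = 1913  → 17.2659
Σ rows: total corner-gray = 10585  → 95.5355 mm³


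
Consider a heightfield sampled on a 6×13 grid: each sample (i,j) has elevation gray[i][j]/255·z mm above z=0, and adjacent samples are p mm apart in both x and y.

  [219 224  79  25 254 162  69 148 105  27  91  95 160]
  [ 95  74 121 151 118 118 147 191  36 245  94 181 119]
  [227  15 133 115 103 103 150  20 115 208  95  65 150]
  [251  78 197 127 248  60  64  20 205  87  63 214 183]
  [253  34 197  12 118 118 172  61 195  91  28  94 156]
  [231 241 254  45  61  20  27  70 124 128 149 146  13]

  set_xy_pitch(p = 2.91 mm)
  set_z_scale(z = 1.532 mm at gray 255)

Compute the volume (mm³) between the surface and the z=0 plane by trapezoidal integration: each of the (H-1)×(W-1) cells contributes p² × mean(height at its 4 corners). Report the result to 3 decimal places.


height_mm = gray/255 × 1.532; cell vol = 2.91² × mean(4 corners)
unit = 2.91² × 1.532 / (4×255) = 0.0127188 mm³ per gray-sum
row 0: Σ corner-gray over 12 cells = 6103  → 77.6226
row 1: Σ corner-gray over 12 cells = 5787  → 73.6034
row 2: Σ corner-gray over 12 cells = 5781  → 73.5271
row 3: Σ corner-gray over 12 cells = 5809  → 73.8832
row 4: Σ corner-gray over 12 cells = 5423  → 68.9738
Σ rows: total corner-gray = 28903  → 367.6102 mm³

367.610


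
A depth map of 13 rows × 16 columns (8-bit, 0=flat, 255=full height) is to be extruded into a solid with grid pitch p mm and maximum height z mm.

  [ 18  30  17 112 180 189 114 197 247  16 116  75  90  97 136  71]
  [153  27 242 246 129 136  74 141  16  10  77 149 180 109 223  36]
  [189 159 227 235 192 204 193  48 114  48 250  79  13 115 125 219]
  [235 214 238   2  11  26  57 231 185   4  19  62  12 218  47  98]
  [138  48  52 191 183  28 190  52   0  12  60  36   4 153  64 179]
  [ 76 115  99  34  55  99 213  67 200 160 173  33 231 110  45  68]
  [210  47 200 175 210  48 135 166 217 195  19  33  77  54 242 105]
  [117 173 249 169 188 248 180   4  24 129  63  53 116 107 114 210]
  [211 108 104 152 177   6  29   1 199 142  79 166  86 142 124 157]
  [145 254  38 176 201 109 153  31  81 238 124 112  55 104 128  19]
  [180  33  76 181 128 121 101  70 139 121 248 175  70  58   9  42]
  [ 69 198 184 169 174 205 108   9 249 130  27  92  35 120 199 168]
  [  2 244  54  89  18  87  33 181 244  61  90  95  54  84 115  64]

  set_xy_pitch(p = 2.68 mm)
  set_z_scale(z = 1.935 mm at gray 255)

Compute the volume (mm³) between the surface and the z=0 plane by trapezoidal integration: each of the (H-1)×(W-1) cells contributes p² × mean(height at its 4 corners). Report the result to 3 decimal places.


1158.721

height_mm = gray/255 × 1.935; cell vol = 2.68² × mean(4 corners)
unit = 2.68² × 1.935 / (4×255) = 0.0136254 mm³ per gray-sum
row 0: Σ corner-gray over 15 cells = 7028  → 95.7596
row 1: Σ corner-gray over 15 cells = 8119  → 110.6249
row 2: Σ corner-gray over 15 cells = 7397  → 100.7873
row 3: Σ corner-gray over 15 cells = 5448  → 74.2314
row 4: Σ corner-gray over 15 cells = 5875  → 80.0494
row 5: Σ corner-gray over 15 cells = 7363  → 100.3241
row 6: Σ corner-gray over 15 cells = 7912  → 107.8044
row 7: Σ corner-gray over 15 cells = 7359  → 100.2696
row 8: Σ corner-gray over 15 cells = 7170  → 97.6944
row 9: Σ corner-gray over 15 cells = 7054  → 96.1138
row 10: Σ corner-gray over 15 cells = 7317  → 99.6973
row 11: Σ corner-gray over 15 cells = 6999  → 95.3644
Σ rows: total corner-gray = 85041  → 1158.7206 mm³


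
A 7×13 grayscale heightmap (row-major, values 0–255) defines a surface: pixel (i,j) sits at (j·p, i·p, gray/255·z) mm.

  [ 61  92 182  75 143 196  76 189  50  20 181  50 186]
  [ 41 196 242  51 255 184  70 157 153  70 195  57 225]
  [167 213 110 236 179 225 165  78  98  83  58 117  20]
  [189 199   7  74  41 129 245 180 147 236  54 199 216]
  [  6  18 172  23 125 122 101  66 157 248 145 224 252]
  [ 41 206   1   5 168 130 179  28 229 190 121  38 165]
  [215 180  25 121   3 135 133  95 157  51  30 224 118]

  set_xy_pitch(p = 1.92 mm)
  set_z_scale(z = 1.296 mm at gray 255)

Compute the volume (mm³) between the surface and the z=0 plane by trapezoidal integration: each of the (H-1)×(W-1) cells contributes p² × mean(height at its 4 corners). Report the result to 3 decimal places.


176.283

height_mm = gray/255 × 1.296; cell vol = 1.92² × mean(4 corners)
unit = 1.92² × 1.296 / (4×255) = 0.0046839 mm³ per gray-sum
row 0: Σ corner-gray over 12 cells = 6281  → 29.4196
row 1: Σ corner-gray over 12 cells = 6837  → 32.0238
row 2: Σ corner-gray over 12 cells = 6738  → 31.5601
row 3: Σ corner-gray over 12 cells = 6487  → 30.3844
row 4: Σ corner-gray over 12 cells = 5856  → 27.4289
row 5: Σ corner-gray over 12 cells = 5437  → 25.4663
Σ rows: total corner-gray = 37636  → 176.2831 mm³


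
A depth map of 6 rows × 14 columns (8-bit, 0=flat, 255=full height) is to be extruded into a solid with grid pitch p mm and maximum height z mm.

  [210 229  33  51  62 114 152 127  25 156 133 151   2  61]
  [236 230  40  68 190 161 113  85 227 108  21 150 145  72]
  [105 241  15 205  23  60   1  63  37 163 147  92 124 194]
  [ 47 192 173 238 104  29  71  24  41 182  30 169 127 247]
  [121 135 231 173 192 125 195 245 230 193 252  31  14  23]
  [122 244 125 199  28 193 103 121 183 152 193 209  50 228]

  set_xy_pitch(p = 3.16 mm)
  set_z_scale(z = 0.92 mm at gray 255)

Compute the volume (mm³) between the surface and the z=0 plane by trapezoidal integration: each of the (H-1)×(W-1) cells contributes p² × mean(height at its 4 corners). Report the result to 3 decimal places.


height_mm = gray/255 × 0.92; cell vol = 3.16² × mean(4 corners)
unit = 3.16² × 0.92 / (4×255) = 0.00900662 mm³ per gray-sum
row 0: Σ corner-gray over 13 cells = 6125  → 55.1655
row 1: Σ corner-gray over 13 cells = 6025  → 54.2649
row 2: Σ corner-gray over 13 cells = 5695  → 51.2927
row 3: Σ corner-gray over 13 cells = 7230  → 65.1179
row 4: Σ corner-gray over 13 cells = 8126  → 73.1878
Σ rows: total corner-gray = 33201  → 299.0288 mm³

299.029


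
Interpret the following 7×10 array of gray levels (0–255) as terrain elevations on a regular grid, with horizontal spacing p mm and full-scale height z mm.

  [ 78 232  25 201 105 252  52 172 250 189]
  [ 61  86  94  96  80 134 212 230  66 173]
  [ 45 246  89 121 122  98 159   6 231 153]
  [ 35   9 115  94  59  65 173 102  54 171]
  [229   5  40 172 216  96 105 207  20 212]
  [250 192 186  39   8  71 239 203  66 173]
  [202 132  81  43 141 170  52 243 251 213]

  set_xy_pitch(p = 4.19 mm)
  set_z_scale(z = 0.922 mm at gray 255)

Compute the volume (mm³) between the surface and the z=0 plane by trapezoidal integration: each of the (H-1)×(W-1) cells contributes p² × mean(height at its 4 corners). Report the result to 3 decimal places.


height_mm = gray/255 × 0.922; cell vol = 4.19² × mean(4 corners)
unit = 4.19² × 0.922 / (4×255) = 0.0158693 mm³ per gray-sum
row 0: Σ corner-gray over 9 cells = 5075  → 80.5369
row 1: Σ corner-gray over 9 cells = 4572  → 72.5546
row 2: Σ corner-gray over 9 cells = 3890  → 61.7317
row 3: Σ corner-gray over 9 cells = 3711  → 58.8911
row 4: Σ corner-gray over 9 cells = 4594  → 72.9037
row 5: Σ corner-gray over 9 cells = 5072  → 80.4893
Σ rows: total corner-gray = 26914  → 427.1073 mm³

427.107


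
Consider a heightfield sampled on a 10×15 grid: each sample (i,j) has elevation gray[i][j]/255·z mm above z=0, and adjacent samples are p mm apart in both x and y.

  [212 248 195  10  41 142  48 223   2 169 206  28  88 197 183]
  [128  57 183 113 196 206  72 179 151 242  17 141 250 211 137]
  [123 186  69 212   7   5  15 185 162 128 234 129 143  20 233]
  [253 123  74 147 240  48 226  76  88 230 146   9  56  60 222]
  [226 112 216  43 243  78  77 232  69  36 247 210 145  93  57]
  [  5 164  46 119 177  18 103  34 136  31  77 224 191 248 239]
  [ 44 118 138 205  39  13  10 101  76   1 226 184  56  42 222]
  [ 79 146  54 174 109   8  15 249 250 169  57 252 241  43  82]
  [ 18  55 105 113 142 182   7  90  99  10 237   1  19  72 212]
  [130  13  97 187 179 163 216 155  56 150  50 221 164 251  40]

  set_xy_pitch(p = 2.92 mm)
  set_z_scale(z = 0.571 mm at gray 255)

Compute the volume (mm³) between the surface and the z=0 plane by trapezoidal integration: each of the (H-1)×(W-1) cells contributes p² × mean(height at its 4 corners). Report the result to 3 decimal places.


height_mm = gray/255 × 0.571; cell vol = 2.92² × mean(4 corners)
unit = 2.92² × 0.571 / (4×255) = 0.00477311 mm³ per gray-sum
row 0: Σ corner-gray over 14 cells = 7890  → 37.6599
row 1: Σ corner-gray over 14 cells = 7647  → 36.5000
row 2: Σ corner-gray over 14 cells = 6867  → 32.7770
row 3: Σ corner-gray over 14 cells = 7406  → 35.3497
row 4: Σ corner-gray over 14 cells = 7265  → 34.6767
row 5: Σ corner-gray over 14 cells = 6064  → 28.9442
row 6: Σ corner-gray over 14 cells = 6379  → 30.4477
row 7: Σ corner-gray over 14 cells = 6189  → 29.5408
row 8: Σ corner-gray over 14 cells = 6468  → 30.8725
Σ rows: total corner-gray = 62175  → 296.7682 mm³

296.768


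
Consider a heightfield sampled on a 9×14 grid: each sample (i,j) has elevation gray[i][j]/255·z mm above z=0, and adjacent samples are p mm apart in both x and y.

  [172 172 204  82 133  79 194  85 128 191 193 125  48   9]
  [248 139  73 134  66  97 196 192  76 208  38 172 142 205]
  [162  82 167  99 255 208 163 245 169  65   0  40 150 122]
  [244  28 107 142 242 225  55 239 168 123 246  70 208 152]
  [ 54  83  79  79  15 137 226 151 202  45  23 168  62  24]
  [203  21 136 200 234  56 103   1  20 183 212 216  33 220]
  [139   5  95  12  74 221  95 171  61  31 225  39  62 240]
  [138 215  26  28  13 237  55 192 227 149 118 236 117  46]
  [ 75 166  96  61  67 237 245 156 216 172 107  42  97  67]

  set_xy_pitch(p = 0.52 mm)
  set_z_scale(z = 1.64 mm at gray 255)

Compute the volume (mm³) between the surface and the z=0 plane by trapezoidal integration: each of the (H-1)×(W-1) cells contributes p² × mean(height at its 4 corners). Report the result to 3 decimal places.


height_mm = gray/255 × 1.64; cell vol = 0.52² × mean(4 corners)
unit = 0.52² × 1.64 / (4×255) = 0.000434761 mm³ per gray-sum
row 0: Σ corner-gray over 13 cells = 6968  → 3.0294
row 1: Σ corner-gray over 13 cells = 7089  → 3.0820
row 2: Σ corner-gray over 13 cells = 7672  → 3.3355
row 3: Σ corner-gray over 13 cells = 6720  → 2.9216
row 4: Σ corner-gray over 13 cells = 5871  → 2.5525
row 5: Σ corner-gray over 13 cells = 5814  → 2.5277
row 6: Σ corner-gray over 13 cells = 5971  → 2.5960
row 7: Σ corner-gray over 13 cells = 6876  → 2.9894
Σ rows: total corner-gray = 52981  → 23.0341 mm³

23.034


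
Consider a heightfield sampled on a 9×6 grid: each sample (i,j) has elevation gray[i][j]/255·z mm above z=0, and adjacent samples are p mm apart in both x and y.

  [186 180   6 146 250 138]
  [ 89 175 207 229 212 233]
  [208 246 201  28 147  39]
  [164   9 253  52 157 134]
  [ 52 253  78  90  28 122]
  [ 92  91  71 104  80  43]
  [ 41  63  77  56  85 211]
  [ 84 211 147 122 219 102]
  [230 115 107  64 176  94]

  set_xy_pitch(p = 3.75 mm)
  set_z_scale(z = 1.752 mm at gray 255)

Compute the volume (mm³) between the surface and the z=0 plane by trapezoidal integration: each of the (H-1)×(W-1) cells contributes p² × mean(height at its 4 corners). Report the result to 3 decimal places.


height_mm = gray/255 × 1.752; cell vol = 3.75² × mean(4 corners)
unit = 3.75² × 1.752 / (4×255) = 0.0241544 mm³ per gray-sum
row 0: Σ corner-gray over 5 cells = 3456  → 83.4776
row 1: Σ corner-gray over 5 cells = 3459  → 83.5501
row 2: Σ corner-gray over 5 cells = 2731  → 65.9657
row 3: Σ corner-gray over 5 cells = 2312  → 55.8450
row 4: Σ corner-gray over 5 cells = 1899  → 45.8692
row 5: Σ corner-gray over 5 cells = 1641  → 39.6374
row 6: Σ corner-gray over 5 cells = 2398  → 57.9223
row 7: Σ corner-gray over 5 cells = 2832  → 68.4053
Σ rows: total corner-gray = 20728  → 500.6726 mm³

500.673


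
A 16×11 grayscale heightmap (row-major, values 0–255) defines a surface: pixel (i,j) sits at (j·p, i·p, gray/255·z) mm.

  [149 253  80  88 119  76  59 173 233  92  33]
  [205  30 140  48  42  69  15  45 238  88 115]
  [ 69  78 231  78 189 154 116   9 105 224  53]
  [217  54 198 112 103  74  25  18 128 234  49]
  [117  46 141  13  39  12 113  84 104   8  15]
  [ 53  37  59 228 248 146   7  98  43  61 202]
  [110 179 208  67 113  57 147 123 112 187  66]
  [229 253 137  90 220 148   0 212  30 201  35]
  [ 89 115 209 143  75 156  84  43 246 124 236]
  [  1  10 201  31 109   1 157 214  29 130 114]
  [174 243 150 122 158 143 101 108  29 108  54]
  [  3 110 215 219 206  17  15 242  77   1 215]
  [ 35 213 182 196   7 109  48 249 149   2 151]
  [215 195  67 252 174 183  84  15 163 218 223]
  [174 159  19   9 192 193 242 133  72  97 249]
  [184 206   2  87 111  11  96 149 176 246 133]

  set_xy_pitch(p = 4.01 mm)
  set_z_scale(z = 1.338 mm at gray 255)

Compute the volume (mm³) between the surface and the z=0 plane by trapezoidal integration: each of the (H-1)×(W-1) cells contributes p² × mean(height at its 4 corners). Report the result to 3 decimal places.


height_mm = gray/255 × 1.338; cell vol = 4.01² × mean(4 corners)
unit = 4.01² × 1.338 / (4×255) = 0.0210933 mm³ per gray-sum
row 0: Σ corner-gray over 10 cells = 4278  → 90.2372
row 1: Σ corner-gray over 10 cells = 4240  → 89.4356
row 2: Σ corner-gray over 10 cells = 4648  → 98.0417
row 3: Σ corner-gray over 10 cells = 3410  → 71.9282
row 4: Σ corner-gray over 10 cells = 3361  → 70.8946
row 5: Σ corner-gray over 10 cells = 4671  → 98.5268
row 6: Σ corner-gray over 10 cells = 5408  → 114.0726
row 7: Σ corner-gray over 10 cells = 5561  → 117.2999
row 8: Σ corner-gray over 10 cells = 4594  → 96.9027
row 9: Σ corner-gray over 10 cells = 4431  → 93.4644
row 10: Σ corner-gray over 10 cells = 4974  → 104.9181
row 11: Σ corner-gray over 10 cells = 4918  → 103.7369
row 12: Σ corner-gray over 10 cells = 5636  → 118.8819
row 13: Σ corner-gray over 10 cells = 5795  → 122.2357
row 14: Σ corner-gray over 10 cells = 5140  → 108.4196
Σ rows: total corner-gray = 71065  → 1498.9959 mm³

1498.996


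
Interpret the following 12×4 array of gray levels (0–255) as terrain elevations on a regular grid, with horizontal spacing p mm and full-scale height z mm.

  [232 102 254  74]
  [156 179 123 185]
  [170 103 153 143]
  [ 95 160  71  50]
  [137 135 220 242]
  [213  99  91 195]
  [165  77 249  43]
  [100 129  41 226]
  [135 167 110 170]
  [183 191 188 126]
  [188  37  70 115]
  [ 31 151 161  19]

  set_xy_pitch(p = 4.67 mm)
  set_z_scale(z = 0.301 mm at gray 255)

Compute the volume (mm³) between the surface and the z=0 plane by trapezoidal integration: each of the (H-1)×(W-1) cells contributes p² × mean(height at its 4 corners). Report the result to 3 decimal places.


116.732

height_mm = gray/255 × 0.301; cell vol = 4.67² × mean(4 corners)
unit = 4.67² × 0.301 / (4×255) = 0.00643576 mm³ per gray-sum
row 0: Σ corner-gray over 3 cells = 1963  → 12.6334
row 1: Σ corner-gray over 3 cells = 1770  → 11.3913
row 2: Σ corner-gray over 3 cells = 1432  → 9.2160
row 3: Σ corner-gray over 3 cells = 1696  → 10.9151
row 4: Σ corner-gray over 3 cells = 1877  → 12.0799
row 5: Σ corner-gray over 3 cells = 1648  → 10.6061
row 6: Σ corner-gray over 3 cells = 1526  → 9.8210
row 7: Σ corner-gray over 3 cells = 1525  → 9.8145
row 8: Σ corner-gray over 3 cells = 1926  → 12.3953
row 9: Σ corner-gray over 3 cells = 1584  → 10.1942
row 10: Σ corner-gray over 3 cells = 1191  → 7.6650
Σ rows: total corner-gray = 18138  → 116.7319 mm³


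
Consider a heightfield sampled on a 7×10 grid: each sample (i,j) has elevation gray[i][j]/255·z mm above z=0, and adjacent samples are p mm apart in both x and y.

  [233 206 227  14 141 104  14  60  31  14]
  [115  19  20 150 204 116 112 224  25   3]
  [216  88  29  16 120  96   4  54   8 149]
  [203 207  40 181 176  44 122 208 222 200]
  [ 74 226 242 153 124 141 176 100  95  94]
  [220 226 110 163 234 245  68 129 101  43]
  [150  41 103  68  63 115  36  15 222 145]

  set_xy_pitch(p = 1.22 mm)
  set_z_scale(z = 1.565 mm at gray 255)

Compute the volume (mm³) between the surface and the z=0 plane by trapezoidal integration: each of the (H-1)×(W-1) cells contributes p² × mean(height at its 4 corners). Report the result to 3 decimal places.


59.759

height_mm = gray/255 × 1.565; cell vol = 1.22² × mean(4 corners)
unit = 1.22² × 1.565 / (4×255) = 0.00228367 mm³ per gray-sum
row 0: Σ corner-gray over 9 cells = 3699  → 8.4473
row 1: Σ corner-gray over 9 cells = 3053  → 6.9721
row 2: Σ corner-gray over 9 cells = 3998  → 9.1301
row 3: Σ corner-gray over 9 cells = 5485  → 12.5259
row 4: Σ corner-gray over 9 cells = 5497  → 12.5533
row 5: Σ corner-gray over 9 cells = 4436  → 10.1304
Σ rows: total corner-gray = 26168  → 59.7591 mm³


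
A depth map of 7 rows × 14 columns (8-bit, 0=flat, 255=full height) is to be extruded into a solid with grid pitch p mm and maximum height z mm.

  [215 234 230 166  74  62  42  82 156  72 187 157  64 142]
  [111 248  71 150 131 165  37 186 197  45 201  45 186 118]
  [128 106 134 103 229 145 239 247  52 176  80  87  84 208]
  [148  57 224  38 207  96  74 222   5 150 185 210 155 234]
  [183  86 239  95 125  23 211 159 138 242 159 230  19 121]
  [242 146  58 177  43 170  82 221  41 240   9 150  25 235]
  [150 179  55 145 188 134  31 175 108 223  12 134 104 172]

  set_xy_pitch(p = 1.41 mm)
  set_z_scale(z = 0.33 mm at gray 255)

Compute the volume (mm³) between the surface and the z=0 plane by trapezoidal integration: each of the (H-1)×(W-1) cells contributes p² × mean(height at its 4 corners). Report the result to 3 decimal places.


27.261

height_mm = gray/255 × 0.33; cell vol = 1.41² × mean(4 corners)
unit = 1.41² × 0.33 / (4×255) = 0.000643209 mm³ per gray-sum
row 0: Σ corner-gray over 13 cells = 6962  → 4.4780
row 1: Σ corner-gray over 13 cells = 7253  → 4.6652
row 2: Σ corner-gray over 13 cells = 7328  → 4.7134
row 3: Σ corner-gray over 13 cells = 7384  → 4.7495
row 4: Σ corner-gray over 13 cells = 6957  → 4.4748
row 5: Σ corner-gray over 13 cells = 6499  → 4.1802
Σ rows: total corner-gray = 42383  → 27.2611 mm³


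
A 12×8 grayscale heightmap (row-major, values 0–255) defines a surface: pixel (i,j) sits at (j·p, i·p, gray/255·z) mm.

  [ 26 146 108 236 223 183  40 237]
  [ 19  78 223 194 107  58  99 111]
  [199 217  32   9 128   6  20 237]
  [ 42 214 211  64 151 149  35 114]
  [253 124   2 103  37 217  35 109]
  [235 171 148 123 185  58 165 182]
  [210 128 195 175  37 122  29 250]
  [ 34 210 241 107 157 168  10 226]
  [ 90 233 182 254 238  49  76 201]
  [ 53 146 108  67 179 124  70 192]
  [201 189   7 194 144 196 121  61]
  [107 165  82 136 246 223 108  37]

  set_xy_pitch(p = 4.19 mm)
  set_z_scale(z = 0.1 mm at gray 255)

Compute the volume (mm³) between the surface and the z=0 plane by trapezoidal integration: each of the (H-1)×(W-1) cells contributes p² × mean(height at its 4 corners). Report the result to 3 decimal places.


height_mm = gray/255 × 0.1; cell vol = 4.19² × mean(4 corners)
unit = 4.19² × 0.1 / (4×255) = 0.00172119 mm³ per gray-sum
row 0: Σ corner-gray over 7 cells = 3783  → 6.5112
row 1: Σ corner-gray over 7 cells = 2908  → 5.0052
row 2: Σ corner-gray over 7 cells = 3064  → 5.2737
row 3: Σ corner-gray over 7 cells = 3202  → 5.5112
row 4: Σ corner-gray over 7 cells = 3515  → 6.0500
row 5: Σ corner-gray over 7 cells = 3949  → 6.7970
row 6: Σ corner-gray over 7 cells = 3878  → 6.6748
row 7: Σ corner-gray over 7 cells = 4401  → 7.5749
row 8: Σ corner-gray over 7 cells = 3988  → 6.8641
row 9: Σ corner-gray over 7 cells = 3597  → 6.1911
row 10: Σ corner-gray over 7 cells = 4028  → 6.9329
Σ rows: total corner-gray = 40313  → 69.3862 mm³

69.386


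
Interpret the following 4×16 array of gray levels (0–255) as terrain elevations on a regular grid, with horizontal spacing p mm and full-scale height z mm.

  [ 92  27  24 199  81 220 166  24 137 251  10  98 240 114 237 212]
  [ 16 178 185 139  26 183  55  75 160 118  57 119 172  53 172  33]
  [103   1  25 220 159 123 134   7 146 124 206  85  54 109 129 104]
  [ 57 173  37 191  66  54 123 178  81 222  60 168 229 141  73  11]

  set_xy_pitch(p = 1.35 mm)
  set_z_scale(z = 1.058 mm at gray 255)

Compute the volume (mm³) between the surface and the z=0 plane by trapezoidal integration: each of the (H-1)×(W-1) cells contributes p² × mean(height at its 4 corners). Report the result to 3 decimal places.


height_mm = gray/255 × 1.058; cell vol = 1.35² × mean(4 corners)
unit = 1.35² × 1.058 / (4×255) = 0.0018904 mm³ per gray-sum
row 0: Σ corner-gray over 15 cells = 7393  → 13.9757
row 1: Σ corner-gray over 15 cells = 6684  → 12.6354
row 2: Σ corner-gray over 15 cells = 6911  → 13.0645
Σ rows: total corner-gray = 20988  → 39.6757 mm³

39.676


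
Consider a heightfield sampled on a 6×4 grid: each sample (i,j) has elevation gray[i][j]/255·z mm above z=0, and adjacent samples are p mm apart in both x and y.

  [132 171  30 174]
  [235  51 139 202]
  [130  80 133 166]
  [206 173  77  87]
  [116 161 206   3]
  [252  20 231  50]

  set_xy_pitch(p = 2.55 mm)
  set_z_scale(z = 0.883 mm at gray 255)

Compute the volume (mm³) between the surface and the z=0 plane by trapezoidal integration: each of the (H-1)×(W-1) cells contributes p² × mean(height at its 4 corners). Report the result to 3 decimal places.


44.369

height_mm = gray/255 × 0.883; cell vol = 2.55² × mean(4 corners)
unit = 2.55² × 0.883 / (4×255) = 0.00562912 mm³ per gray-sum
row 0: Σ corner-gray over 3 cells = 1525  → 8.5844
row 1: Σ corner-gray over 3 cells = 1539  → 8.6632
row 2: Σ corner-gray over 3 cells = 1515  → 8.5281
row 3: Σ corner-gray over 3 cells = 1646  → 9.2655
row 4: Σ corner-gray over 3 cells = 1657  → 9.3275
Σ rows: total corner-gray = 7882  → 44.3688 mm³


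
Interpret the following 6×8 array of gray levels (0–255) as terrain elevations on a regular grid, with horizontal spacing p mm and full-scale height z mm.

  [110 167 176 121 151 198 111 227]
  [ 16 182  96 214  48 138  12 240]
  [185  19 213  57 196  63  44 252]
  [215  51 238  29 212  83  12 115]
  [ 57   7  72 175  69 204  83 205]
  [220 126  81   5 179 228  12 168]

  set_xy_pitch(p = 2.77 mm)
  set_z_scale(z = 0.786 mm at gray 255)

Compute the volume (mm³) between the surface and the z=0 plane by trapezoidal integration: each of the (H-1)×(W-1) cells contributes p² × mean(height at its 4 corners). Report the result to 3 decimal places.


height_mm = gray/255 × 0.786; cell vol = 2.77² × mean(4 corners)
unit = 2.77² × 0.786 / (4×255) = 0.00591265 mm³ per gray-sum
row 0: Σ corner-gray over 7 cells = 3821  → 22.5922
row 1: Σ corner-gray over 7 cells = 3257  → 19.2575
row 2: Σ corner-gray over 7 cells = 3201  → 18.9264
row 3: Σ corner-gray over 7 cells = 3062  → 18.1045
row 4: Σ corner-gray over 7 cells = 3132  → 18.5184
Σ rows: total corner-gray = 16473  → 97.3990 mm³

97.399


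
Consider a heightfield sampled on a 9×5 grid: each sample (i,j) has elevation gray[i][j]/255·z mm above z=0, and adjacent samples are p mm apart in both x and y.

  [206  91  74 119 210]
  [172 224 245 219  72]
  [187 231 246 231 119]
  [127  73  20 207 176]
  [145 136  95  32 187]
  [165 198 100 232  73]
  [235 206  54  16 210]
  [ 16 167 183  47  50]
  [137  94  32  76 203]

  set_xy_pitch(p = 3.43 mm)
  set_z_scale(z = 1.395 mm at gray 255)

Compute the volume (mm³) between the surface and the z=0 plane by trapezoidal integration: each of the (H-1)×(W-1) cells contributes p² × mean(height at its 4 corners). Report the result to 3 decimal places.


height_mm = gray/255 × 1.395; cell vol = 3.43² × mean(4 corners)
unit = 3.43² × 1.395 / (4×255) = 0.0160902 mm³ per gray-sum
row 0: Σ corner-gray over 4 cells = 2604  → 41.8990
row 1: Σ corner-gray over 4 cells = 3342  → 53.7736
row 2: Σ corner-gray over 4 cells = 2625  → 42.2369
row 3: Σ corner-gray over 4 cells = 1761  → 28.3349
row 4: Σ corner-gray over 4 cells = 2156  → 34.6905
row 5: Σ corner-gray over 4 cells = 2295  → 36.9271
row 6: Σ corner-gray over 4 cells = 1857  → 29.8796
row 7: Σ corner-gray over 4 cells = 1604  → 25.8087
Σ rows: total corner-gray = 18244  → 293.5502 mm³

293.550


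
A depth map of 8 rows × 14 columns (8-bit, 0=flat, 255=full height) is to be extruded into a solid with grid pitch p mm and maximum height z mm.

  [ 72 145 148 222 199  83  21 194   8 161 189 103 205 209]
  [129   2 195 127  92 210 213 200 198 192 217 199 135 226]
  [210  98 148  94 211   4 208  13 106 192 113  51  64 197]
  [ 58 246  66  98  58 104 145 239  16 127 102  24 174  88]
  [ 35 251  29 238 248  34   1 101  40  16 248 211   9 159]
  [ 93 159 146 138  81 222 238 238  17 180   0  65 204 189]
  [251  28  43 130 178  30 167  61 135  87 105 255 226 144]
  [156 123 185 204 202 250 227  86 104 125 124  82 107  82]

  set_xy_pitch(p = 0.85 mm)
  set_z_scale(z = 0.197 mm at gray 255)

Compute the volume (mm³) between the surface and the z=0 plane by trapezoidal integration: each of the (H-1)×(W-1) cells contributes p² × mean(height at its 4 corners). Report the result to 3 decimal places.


height_mm = gray/255 × 0.197; cell vol = 0.85² × mean(4 corners)
unit = 0.85² × 0.197 / (4×255) = 0.000139542 mm³ per gray-sum
row 0: Σ corner-gray over 13 cells = 7952  → 1.1096
row 1: Σ corner-gray over 13 cells = 7326  → 1.0223
row 2: Σ corner-gray over 13 cells = 5955  → 0.8310
row 3: Σ corner-gray over 13 cells = 5990  → 0.8359
row 4: Σ corner-gray over 13 cells = 6704  → 0.9355
row 5: Σ corner-gray over 13 cells = 6943  → 0.9688
row 6: Σ corner-gray over 13 cells = 7161  → 0.9993
Σ rows: total corner-gray = 48031  → 6.7023 mm³

6.702


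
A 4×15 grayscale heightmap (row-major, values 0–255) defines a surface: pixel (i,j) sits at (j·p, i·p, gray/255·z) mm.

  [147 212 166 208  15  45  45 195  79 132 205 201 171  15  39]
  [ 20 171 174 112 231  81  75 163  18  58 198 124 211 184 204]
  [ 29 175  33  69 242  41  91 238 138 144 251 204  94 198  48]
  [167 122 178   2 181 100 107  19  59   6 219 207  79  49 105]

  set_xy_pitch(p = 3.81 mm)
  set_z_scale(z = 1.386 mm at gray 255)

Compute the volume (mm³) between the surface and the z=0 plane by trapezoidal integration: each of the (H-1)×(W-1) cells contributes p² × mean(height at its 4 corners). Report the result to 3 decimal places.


433.275

height_mm = gray/255 × 1.386; cell vol = 3.81² × mean(4 corners)
unit = 3.81² × 1.386 / (4×255) = 0.0197248 mm³ per gray-sum
row 0: Σ corner-gray over 14 cells = 7388  → 145.7270
row 1: Σ corner-gray over 14 cells = 7737  → 152.6109
row 2: Σ corner-gray over 14 cells = 6841  → 134.9375
Σ rows: total corner-gray = 21966  → 433.2754 mm³


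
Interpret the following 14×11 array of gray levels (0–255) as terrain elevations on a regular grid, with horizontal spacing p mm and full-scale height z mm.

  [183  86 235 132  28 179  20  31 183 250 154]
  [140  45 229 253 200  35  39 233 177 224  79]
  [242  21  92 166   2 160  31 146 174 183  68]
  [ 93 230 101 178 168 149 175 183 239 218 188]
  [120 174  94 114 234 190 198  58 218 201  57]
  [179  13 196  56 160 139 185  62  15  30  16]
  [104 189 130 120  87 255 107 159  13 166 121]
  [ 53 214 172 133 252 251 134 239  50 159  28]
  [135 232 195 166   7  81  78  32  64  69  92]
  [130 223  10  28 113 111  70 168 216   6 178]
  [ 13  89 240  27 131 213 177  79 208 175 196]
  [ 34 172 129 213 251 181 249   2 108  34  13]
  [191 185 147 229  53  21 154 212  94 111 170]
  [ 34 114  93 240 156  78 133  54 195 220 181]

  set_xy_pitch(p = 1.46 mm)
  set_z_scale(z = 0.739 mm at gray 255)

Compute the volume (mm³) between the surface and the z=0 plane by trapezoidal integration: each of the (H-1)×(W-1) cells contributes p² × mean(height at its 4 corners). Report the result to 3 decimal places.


height_mm = gray/255 × 0.739; cell vol = 1.46² × mean(4 corners)
unit = 1.46² × 0.739 / (4×255) = 0.00154437 mm³ per gray-sum
row 0: Σ corner-gray over 10 cells = 5714  → 8.8245
row 1: Σ corner-gray over 10 cells = 5349  → 8.2608
row 2: Σ corner-gray over 10 cells = 5823  → 8.9928
row 3: Σ corner-gray over 10 cells = 6702  → 10.3503
row 4: Σ corner-gray over 10 cells = 5046  → 7.7929
row 5: Σ corner-gray over 10 cells = 4584  → 7.0794
row 6: Σ corner-gray over 10 cells = 5966  → 9.2137
row 7: Σ corner-gray over 10 cells = 5364  → 8.2840
row 8: Σ corner-gray over 10 cells = 4273  → 6.5991
row 9: Σ corner-gray over 10 cells = 5085  → 7.8531
row 10: Σ corner-gray over 10 cells = 5612  → 8.6670
row 11: Σ corner-gray over 10 cells = 5498  → 8.4909
row 12: Σ corner-gray over 10 cells = 5554  → 8.5774
Σ rows: total corner-gray = 70570  → 108.9858 mm³

108.986


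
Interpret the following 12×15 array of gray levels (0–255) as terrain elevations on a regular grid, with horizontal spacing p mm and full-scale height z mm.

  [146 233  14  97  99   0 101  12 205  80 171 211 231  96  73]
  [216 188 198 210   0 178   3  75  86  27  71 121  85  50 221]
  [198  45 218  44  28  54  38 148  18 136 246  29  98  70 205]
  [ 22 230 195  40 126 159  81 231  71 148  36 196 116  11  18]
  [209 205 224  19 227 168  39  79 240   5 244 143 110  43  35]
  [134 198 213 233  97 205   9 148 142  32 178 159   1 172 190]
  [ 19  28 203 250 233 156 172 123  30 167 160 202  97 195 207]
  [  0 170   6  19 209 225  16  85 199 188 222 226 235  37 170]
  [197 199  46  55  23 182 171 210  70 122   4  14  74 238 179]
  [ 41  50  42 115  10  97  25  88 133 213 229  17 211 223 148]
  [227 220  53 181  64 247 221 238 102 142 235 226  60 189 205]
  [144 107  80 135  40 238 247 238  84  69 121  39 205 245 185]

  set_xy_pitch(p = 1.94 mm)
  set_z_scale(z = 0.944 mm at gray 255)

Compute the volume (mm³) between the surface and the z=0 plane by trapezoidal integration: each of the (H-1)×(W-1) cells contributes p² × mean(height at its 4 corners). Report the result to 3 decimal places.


height_mm = gray/255 × 0.944; cell vol = 1.94² × mean(4 corners)
unit = 1.94² × 0.944 / (4×255) = 0.00348317 mm³ per gray-sum
row 0: Σ corner-gray over 14 cells = 6340  → 22.0833
row 1: Σ corner-gray over 14 cells = 5768  → 20.0910
row 2: Σ corner-gray over 14 cells = 6067  → 21.1324
row 3: Σ corner-gray over 14 cells = 7056  → 24.5773
row 4: Σ corner-gray over 14 cells = 7634  → 26.5906
row 5: Σ corner-gray over 14 cells = 8156  → 28.4088
row 6: Σ corner-gray over 14 cells = 8102  → 28.2207
row 7: Σ corner-gray over 14 cells = 7036  → 24.5076
row 8: Σ corner-gray over 14 cells = 6287  → 21.8987
row 9: Σ corner-gray over 14 cells = 7883  → 27.4579
row 10: Σ corner-gray over 14 cells = 8813  → 30.6972
Σ rows: total corner-gray = 79142  → 275.6654 mm³

275.665


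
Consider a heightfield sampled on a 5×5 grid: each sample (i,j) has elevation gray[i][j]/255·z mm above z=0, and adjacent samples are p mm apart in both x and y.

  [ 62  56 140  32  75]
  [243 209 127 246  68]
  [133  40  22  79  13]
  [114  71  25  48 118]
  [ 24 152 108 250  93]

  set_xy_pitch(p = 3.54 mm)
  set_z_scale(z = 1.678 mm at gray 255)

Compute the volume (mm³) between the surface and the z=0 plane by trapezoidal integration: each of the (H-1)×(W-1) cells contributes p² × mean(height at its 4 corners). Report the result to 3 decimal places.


135.569

height_mm = gray/255 × 1.678; cell vol = 3.54² × mean(4 corners)
unit = 3.54² × 1.678 / (4×255) = 0.0206157 mm³ per gray-sum
row 0: Σ corner-gray over 4 cells = 2068  → 42.6333
row 1: Σ corner-gray over 4 cells = 1903  → 39.2317
row 2: Σ corner-gray over 4 cells = 948  → 19.5437
row 3: Σ corner-gray over 4 cells = 1657  → 34.1602
Σ rows: total corner-gray = 6576  → 135.5689 mm³


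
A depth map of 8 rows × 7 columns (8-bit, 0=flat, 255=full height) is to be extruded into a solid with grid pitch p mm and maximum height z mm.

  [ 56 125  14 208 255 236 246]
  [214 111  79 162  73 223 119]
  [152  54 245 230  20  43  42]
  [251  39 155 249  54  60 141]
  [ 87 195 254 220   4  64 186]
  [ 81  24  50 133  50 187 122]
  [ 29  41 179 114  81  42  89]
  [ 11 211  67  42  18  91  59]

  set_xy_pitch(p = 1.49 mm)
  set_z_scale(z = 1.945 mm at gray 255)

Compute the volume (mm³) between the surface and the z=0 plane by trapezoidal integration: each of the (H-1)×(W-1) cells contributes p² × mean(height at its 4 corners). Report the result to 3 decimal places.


height_mm = gray/255 × 1.945; cell vol = 1.49² × mean(4 corners)
unit = 1.49² × 1.945 / (4×255) = 0.00423343 mm³ per gray-sum
row 0: Σ corner-gray over 6 cells = 3607  → 15.2700
row 1: Σ corner-gray over 6 cells = 3007  → 12.7299
row 2: Σ corner-gray over 6 cells = 2884  → 12.2092
row 3: Σ corner-gray over 6 cells = 3253  → 13.7713
row 4: Σ corner-gray over 6 cells = 2838  → 12.0145
row 5: Σ corner-gray over 6 cells = 2123  → 8.9876
row 6: Σ corner-gray over 6 cells = 1960  → 8.2975
Σ rows: total corner-gray = 19672  → 83.2800 mm³

83.280


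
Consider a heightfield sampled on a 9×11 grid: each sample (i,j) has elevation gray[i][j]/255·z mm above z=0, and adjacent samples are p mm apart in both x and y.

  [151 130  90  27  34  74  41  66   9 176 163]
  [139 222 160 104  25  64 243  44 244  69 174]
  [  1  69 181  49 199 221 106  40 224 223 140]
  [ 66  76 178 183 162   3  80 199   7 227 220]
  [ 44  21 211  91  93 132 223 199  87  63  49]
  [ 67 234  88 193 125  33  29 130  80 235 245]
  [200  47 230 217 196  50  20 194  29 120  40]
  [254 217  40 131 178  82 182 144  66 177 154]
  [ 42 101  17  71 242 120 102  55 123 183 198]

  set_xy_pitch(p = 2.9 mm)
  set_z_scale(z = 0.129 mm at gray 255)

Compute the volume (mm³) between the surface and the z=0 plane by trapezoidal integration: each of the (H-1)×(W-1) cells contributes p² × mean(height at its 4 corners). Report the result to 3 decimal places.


42.777

height_mm = gray/255 × 0.129; cell vol = 2.9² × mean(4 corners)
unit = 2.9² × 0.129 / (4×255) = 0.00106362 mm³ per gray-sum
row 0: Σ corner-gray over 10 cells = 4271  → 4.5427
row 1: Σ corner-gray over 10 cells = 5428  → 5.7733
row 2: Σ corner-gray over 10 cells = 5281  → 5.6170
row 3: Σ corner-gray over 10 cells = 4849  → 5.1575
row 4: Σ corner-gray over 10 cells = 4939  → 5.2532
row 5: Σ corner-gray over 10 cells = 5052  → 5.3734
row 6: Σ corner-gray over 10 cells = 5288  → 5.6244
row 7: Σ corner-gray over 10 cells = 5110  → 5.4351
Σ rows: total corner-gray = 40218  → 42.7766 mm³
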